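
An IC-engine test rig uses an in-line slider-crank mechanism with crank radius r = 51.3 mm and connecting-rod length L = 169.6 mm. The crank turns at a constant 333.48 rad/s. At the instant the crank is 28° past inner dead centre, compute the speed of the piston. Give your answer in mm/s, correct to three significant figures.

10200

ω = 333.5 rad/s
For an in-line slider-crank, x = r cosθ + √(L² − r² sin²θ), so v = −rω sinθ·[1 + r cosθ/√(L² − r² sin²θ)].
With r = 0.0513 m, L = 0.1696 m, θ = 28°: √(L² − r² sin²θ) = 0.16788 m.
v = −0.0513·333.5·0.46947·[1 + 0.0513·0.88295/0.16788] = -10.198 m/s.
|v| = 10.198 m/s = 10198 mm/s.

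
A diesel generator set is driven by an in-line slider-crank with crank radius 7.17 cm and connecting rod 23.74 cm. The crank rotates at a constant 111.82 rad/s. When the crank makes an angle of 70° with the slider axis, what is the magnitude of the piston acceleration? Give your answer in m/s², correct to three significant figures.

ω = 111.8 rad/s
x(θ) = r cosθ + √(L² − r² sin²θ); with ω constant, a = ω²·d²x/dθ².
d²x/dθ² = −r cosθ − r²(cos2θ)/√u − r⁴ sin²2θ/(4u^{3/2}),  u = L² − r² sin²θ = 0.0518192 m².
Substituting r = 0.0717 m, L = 0.2374 m, θ = 70°: d²x/dθ² = -0.0074542 m.
a = ω²·d²x/dθ² = (111.8)²·(-0.0074542) = -93.206 m/s²;  |a| = 93.206 m/s².

93.2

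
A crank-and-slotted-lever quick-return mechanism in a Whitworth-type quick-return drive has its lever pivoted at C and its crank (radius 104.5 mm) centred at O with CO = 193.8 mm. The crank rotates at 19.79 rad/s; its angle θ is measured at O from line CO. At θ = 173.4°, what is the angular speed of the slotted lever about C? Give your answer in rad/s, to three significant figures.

22.1

ω = 19.79 rad/s
Crank pin A relative to C: A = (d + r cosθ, r sinθ); lever angle φ = atan2(r sinθ, d + r cosθ).
Differentiating tanφ: φ̇ = rω(d cosθ + r)/(d² + r² + 2dr cosθ).
d² + r² + 2dr cosθ = |CA|² = 0.00824292 m²;  d cosθ + r = -0.088016 m.
|ω_lever| = |0.1045·19.79·-0.088016| / 0.00824292 = 22.082 rad/s.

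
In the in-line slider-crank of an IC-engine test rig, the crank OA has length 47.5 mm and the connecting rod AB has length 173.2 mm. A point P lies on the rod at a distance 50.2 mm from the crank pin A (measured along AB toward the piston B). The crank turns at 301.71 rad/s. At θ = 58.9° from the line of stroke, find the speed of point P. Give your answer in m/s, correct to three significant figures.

13.8

ω = 301.7 rad/s.  Crank-pin speed |V_A| = rω = 14.331 m/s, perpendicular to OA.
Rod angle: sinφ = −(r/L) sinθ ⇒ φ = -13.582°; ω_rod = −rω cosθ/√(L²−r²sin²θ) = -43.969 rad/s.
V_P = V_A + ω_rod × AP, with AP = 0.0502 m along the rod.
Components: V_Px = −rω sinθ − a·ω_rod·sinφ = -12.79 m/s;  V_Py = rω cosθ + a·ω_rod·cosφ = +5.257 m/s.
|V_P| = √(V_Px² + V_Py²) = 13.828 m/s.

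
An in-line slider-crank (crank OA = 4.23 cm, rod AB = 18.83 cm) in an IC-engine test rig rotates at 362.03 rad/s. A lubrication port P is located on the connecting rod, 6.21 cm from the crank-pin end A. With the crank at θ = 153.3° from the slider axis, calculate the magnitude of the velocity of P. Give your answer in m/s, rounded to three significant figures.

11.2

ω = 362 rad/s.  Crank-pin speed |V_A| = rω = 15.314 m/s, perpendicular to OA.
Rod angle: sinφ = −(r/L) sinθ ⇒ φ = -5.793°; ω_rod = −rω cosθ/√(L²−r²sin²θ) = +73.028 rad/s.
V_P = V_A + ω_rod × AP, with AP = 0.0621 m along the rod.
Components: V_Px = −rω sinθ − a·ω_rod·sinφ = -6.4231 m/s;  V_Py = rω cosθ + a·ω_rod·cosφ = -9.1691 m/s.
|V_P| = √(V_Px² + V_Py²) = 11.195 m/s.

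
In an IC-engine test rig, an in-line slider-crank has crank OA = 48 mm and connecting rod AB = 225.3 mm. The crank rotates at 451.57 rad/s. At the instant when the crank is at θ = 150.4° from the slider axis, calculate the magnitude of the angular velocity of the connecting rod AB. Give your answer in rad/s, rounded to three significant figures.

ω = 451.6 rad/s
The rod makes angle φ with the slider axis where L sinφ = r sinθ; differentiating, L cosφ·φ̇ = r ω cosθ.
L cosφ = √(L² − r² sin²θ) = 0.22405 m.
|ω_rod| = r ω |cosθ| / √(L² − r² sin²θ) = 0.048·451.6·0.86949/0.22405 = 84.118 rad/s.

84.1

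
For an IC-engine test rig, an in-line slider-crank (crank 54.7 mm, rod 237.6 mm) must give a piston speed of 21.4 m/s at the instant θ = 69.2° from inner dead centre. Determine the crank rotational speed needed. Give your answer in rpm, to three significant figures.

For an in-line slider-crank, |v_piston| = rω|sinθ|·[1 + r cosθ/√(L² − r² sin²θ)].
With r = 0.0547 m, L = 0.2376 m, θ = 69.2°: the bracketed kinematic factor |dx/dθ| = 0.055416 m.
ω = v/|dx/dθ| = 21.4/0.055416 = 386.17 rad/s.
N = 60ω/(2π) = 3687.7 rpm.

3690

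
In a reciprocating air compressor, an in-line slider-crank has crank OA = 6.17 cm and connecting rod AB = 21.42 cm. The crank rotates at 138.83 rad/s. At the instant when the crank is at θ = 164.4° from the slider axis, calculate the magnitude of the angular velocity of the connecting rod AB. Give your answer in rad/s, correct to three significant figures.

38.6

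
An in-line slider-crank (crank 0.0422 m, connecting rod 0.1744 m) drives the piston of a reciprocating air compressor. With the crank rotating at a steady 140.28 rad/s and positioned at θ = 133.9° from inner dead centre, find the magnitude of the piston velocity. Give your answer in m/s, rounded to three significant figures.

3.54

ω = 140.3 rad/s
For an in-line slider-crank, x = r cosθ + √(L² − r² sin²θ), so v = −rω sinθ·[1 + r cosθ/√(L² − r² sin²θ)].
With r = 0.0422 m, L = 0.1744 m, θ = 133.9°: √(L² − r² sin²θ) = 0.17173 m.
v = −0.0422·140.3·0.72055·[1 + 0.0422·-0.69340/0.17173] = -3.5387 m/s.
|v| = 3.5387 m/s.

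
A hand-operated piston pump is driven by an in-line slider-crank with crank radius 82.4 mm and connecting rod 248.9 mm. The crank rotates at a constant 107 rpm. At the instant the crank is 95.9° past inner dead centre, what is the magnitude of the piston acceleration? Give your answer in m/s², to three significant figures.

4.61

ω = 2π·107/60 = 11.21 rad/s
x(θ) = r cosθ + √(L² − r² sin²θ); with ω constant, a = ω²·d²x/dθ².
d²x/dθ² = −r cosθ − r²(cos2θ)/√u − r⁴ sin²2θ/(4u^{3/2}),  u = L² − r² sin²θ = 0.0552332 m².
Substituting r = 0.0824 m, L = 0.2489 m, θ = 95.9°: d²x/dθ² = +0.036713 m.
a = ω²·d²x/dθ² = (11.21)²·(+0.036713) = +4.6094 m/s²;  |a| = 4.6094 m/s².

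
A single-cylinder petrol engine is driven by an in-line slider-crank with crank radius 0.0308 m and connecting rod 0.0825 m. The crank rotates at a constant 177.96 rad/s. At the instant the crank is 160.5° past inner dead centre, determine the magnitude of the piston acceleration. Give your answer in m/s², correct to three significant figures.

629

ω = 178 rad/s
x(θ) = r cosθ + √(L² − r² sin²θ); with ω constant, a = ω²·d²x/dθ².
d²x/dθ² = −r cosθ − r²(cos2θ)/√u − r⁴ sin²2θ/(4u^{3/2}),  u = L² − r² sin²θ = 0.00670055 m².
Substituting r = 0.0308 m, L = 0.0825 m, θ = 160.5°: d²x/dθ² = +0.019865 m.
a = ω²·d²x/dθ² = (178)²·(+0.019865) = +629.11 m/s²;  |a| = 629.11 m/s².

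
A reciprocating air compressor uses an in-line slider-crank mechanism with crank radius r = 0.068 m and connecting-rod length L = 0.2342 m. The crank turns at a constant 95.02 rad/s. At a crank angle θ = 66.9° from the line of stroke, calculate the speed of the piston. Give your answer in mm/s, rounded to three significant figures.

6650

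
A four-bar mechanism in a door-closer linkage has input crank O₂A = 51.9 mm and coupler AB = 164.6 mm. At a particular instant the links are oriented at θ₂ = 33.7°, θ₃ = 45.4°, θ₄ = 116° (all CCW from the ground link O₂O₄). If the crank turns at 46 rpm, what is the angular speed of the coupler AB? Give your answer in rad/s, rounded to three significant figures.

ω₂ = 4.817 rad/s (from 46 rpm).
Differentiating the loop-closure r₂e^{iθ₂}+r₃e^{iθ₃}=r₁+r₄e^{iθ₄} gives r₂ω₂e^{iθ₂}+r₃ω₃e^{iθ₃}=r₄ω₄e^{iθ₄}.
Eliminating the other unknown: ω₃ = r₂ω₂ sin(θ₄−θ₂) / [r₃ sin(θ₃−θ₄)].
Numerator sine = +0.99098; denominator sine = -0.94322.
Result = 0.0519·4.817·(+0.99098) / (0.1646·(-0.94322)) = -1.5958 rad/s; magnitude 1.5958 rad/s.

1.60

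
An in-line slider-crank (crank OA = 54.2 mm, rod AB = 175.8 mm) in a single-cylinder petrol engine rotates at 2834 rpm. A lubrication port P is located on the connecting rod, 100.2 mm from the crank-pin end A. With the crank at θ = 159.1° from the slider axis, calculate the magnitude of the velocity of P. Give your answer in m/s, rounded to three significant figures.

8.04

ω = 296.8 rad/s.  Crank-pin speed |V_A| = rω = 16.085 m/s, perpendicular to OA.
Rod angle: sinφ = −(r/L) sinθ ⇒ φ = -6.314°; ω_rod = −rω cosθ/√(L²−r²sin²θ) = +85.999 rad/s.
V_P = V_A + ω_rod × AP, with AP = 0.1002 m along the rod.
Components: V_Px = −rω sinθ − a·ω_rod·sinφ = -4.7905 m/s;  V_Py = rω cosθ + a·ω_rod·cosφ = -6.4621 m/s.
|V_P| = √(V_Px² + V_Py²) = 8.0441 m/s.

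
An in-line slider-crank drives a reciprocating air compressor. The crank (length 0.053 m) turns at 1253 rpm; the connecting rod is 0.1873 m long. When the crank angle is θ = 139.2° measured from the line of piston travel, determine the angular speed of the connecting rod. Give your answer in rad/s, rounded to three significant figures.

ω = 131.2 rad/s (converted from 1253 rpm).
The rod makes angle φ with the slider axis where L sinφ = r sinθ; differentiating, L cosφ·φ̇ = r ω cosθ.
L cosφ = √(L² − r² sin²θ) = 0.18407 m.
|ω_rod| = r ω |cosθ| / √(L² − r² sin²θ) = 0.053·131.2·0.75700/0.18407 = 28.6 rad/s.

28.6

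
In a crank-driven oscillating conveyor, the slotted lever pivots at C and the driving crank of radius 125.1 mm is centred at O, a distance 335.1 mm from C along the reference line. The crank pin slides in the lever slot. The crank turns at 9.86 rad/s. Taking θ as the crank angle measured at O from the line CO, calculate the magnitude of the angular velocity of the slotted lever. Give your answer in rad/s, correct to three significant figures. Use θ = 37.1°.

ω = 9.86 rad/s
Crank pin A relative to C: A = (d + r cosθ, r sinθ); lever angle φ = atan2(r sinθ, d + r cosθ).
Differentiating tanφ: φ̇ = rω(d cosθ + r)/(d² + r² + 2dr cosθ).
d² + r² + 2dr cosθ = |CA|² = 0.194813 m²;  d cosθ + r = +0.39237 m.
|ω_lever| = |0.1251·9.86·+0.39237| / 0.194813 = 2.4843 rad/s.

2.48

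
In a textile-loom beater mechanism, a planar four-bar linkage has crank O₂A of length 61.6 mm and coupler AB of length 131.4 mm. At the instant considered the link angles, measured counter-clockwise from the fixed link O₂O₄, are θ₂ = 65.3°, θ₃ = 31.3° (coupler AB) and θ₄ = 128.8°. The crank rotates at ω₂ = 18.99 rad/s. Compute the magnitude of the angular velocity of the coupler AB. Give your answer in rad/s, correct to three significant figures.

ω₂ = 18.99 rad/s
Differentiating the loop-closure r₂e^{iθ₂}+r₃e^{iθ₃}=r₁+r₄e^{iθ₄} gives r₂ω₂e^{iθ₂}+r₃ω₃e^{iθ₃}=r₄ω₄e^{iθ₄}.
Eliminating the other unknown: ω₃ = r₂ω₂ sin(θ₄−θ₂) / [r₃ sin(θ₃−θ₄)].
Numerator sine = +0.89493; denominator sine = -0.99144.
Result = 0.0616·18.99·(+0.89493) / (0.1314·(-0.99144)) = -8.0359 rad/s; magnitude 8.0359 rad/s.

8.04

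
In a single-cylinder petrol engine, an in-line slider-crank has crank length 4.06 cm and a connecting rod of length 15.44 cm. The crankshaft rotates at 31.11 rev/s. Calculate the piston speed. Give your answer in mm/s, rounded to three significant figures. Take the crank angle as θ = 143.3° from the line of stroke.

3730

ω = 2π·31.1 = 195.5 rad/s
For an in-line slider-crank, x = r cosθ + √(L² − r² sin²θ), so v = −rω sinθ·[1 + r cosθ/√(L² − r² sin²θ)].
With r = 0.0406 m, L = 0.1544 m, θ = 143.3°: √(L² − r² sin²θ) = 0.15248 m.
v = −0.0406·195.5·0.59763·[1 + 0.0406·-0.80178/0.15248] = -3.7303 m/s.
|v| = 3.7303 m/s = 3730.3 mm/s.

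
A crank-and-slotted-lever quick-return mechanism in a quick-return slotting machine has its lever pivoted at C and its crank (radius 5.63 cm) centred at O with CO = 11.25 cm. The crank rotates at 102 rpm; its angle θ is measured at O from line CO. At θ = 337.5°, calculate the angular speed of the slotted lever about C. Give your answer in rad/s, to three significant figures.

ω = 10.68 rad/s (from 102 rpm).
Crank pin A relative to C: A = (d + r cosθ, r sinθ); lever angle φ = atan2(r sinθ, d + r cosθ).
Differentiating tanφ: φ̇ = rω(d cosθ + r)/(d² + r² + 2dr cosθ).
d² + r² + 2dr cosθ = |CA|² = 0.0275292 m²;  d cosθ + r = +0.16024 m.
|ω_lever| = |0.0563·10.68·+0.16024| / 0.0275292 = 3.5003 rad/s.

3.50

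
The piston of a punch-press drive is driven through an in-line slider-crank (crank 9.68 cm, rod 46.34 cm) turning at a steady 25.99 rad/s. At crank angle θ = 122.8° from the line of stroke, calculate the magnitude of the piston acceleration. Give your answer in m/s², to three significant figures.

ω = 25.99 rad/s
x(θ) = r cosθ + √(L² − r² sin²θ); with ω constant, a = ω²·d²x/dθ².
d²x/dθ² = −r cosθ − r²(cos2θ)/√u − r⁴ sin²2θ/(4u^{3/2}),  u = L² − r² sin²θ = 0.208119 m².
Substituting r = 0.0968 m, L = 0.4634 m, θ = 122.8°: d²x/dθ² = +0.060731 m.
a = ω²·d²x/dθ² = (25.99)²·(+0.060731) = +41.022 m/s²;  |a| = 41.022 m/s².

41.0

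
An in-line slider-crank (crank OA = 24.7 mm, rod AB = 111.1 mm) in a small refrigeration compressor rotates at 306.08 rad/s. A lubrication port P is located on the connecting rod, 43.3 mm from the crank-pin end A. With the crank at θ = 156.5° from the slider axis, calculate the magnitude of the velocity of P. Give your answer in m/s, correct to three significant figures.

ω = 306.1 rad/s.  Crank-pin speed |V_A| = rω = 7.5602 m/s, perpendicular to OA.
Rod angle: sinφ = −(r/L) sinθ ⇒ φ = -5.086°; ω_rod = −rω cosθ/√(L²−r²sin²θ) = +62.651 rad/s.
V_P = V_A + ω_rod × AP, with AP = 0.0433 m along the rod.
Components: V_Px = −rω sinθ − a·ω_rod·sinφ = -2.7741 m/s;  V_Py = rω cosθ + a·ω_rod·cosφ = -4.231 m/s.
|V_P| = √(V_Px² + V_Py²) = 5.0594 m/s.

5.06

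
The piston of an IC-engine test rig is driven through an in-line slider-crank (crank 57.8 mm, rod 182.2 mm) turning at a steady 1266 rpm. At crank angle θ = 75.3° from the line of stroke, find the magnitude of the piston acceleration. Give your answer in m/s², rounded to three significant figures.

34.9

ω = 2π·1266/60 = 132.6 rad/s
x(θ) = r cosθ + √(L² − r² sin²θ); with ω constant, a = ω²·d²x/dθ².
d²x/dθ² = −r cosθ − r²(cos2θ)/√u − r⁴ sin²2θ/(4u^{3/2}),  u = L² − r² sin²θ = 0.0300711 m².
Substituting r = 0.0578 m, L = 0.1822 m, θ = 75.3°: d²x/dθ² = +0.0019882 m.
a = ω²·d²x/dθ² = (132.6)²·(+0.0019882) = +34.946 m/s²;  |a| = 34.946 m/s².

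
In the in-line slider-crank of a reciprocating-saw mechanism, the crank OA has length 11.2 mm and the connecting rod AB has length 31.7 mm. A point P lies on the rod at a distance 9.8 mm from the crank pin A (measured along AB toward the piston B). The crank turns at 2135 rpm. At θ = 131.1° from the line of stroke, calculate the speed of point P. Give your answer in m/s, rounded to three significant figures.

2.08

ω = 223.6 rad/s.  Crank-pin speed |V_A| = rω = 2.5041 m/s, perpendicular to OA.
Rod angle: sinφ = −(r/L) sinθ ⇒ φ = -15.441°; ω_rod = −rω cosθ/√(L²−r²sin²θ) = +53.872 rad/s.
V_P = V_A + ω_rod × AP, with AP = 0.0098 m along the rod.
Components: V_Px = −rω sinθ − a·ω_rod·sinφ = -1.7464 m/s;  V_Py = rω cosθ + a·ω_rod·cosφ = -1.1372 m/s.
|V_P| = √(V_Px² + V_Py²) = 2.084 m/s.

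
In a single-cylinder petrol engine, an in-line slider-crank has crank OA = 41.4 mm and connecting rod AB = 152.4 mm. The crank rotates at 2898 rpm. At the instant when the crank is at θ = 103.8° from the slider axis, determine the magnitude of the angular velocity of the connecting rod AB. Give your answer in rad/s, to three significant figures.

ω = 303.5 rad/s (converted from 2898 rpm).
The rod makes angle φ with the slider axis where L sinφ = r sinθ; differentiating, L cosφ·φ̇ = r ω cosθ.
L cosφ = √(L² − r² sin²θ) = 0.147 m.
|ω_rod| = r ω |cosθ| / √(L² − r² sin²θ) = 0.0414·303.5·0.23853/0.147 = 20.387 rad/s.

20.4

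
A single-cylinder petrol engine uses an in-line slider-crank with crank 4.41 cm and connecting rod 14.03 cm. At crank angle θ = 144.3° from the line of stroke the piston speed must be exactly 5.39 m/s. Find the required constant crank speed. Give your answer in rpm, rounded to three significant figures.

2700

For an in-line slider-crank, |v_piston| = rω|sinθ|·[1 + r cosθ/√(L² − r² sin²θ)].
With r = 0.0441 m, L = 0.1403 m, θ = 144.3°: the bracketed kinematic factor |dx/dθ| = 0.019052 m.
ω = v/|dx/dθ| = 5.39/0.019052 = 282.91 rad/s.
N = 60ω/(2π) = 2701.6 rpm.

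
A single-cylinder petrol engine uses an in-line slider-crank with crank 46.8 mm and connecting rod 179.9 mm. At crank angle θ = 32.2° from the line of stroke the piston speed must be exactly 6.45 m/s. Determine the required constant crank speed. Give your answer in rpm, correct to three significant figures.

For an in-line slider-crank, |v_piston| = rω|sinθ|·[1 + r cosθ/√(L² − r² sin²θ)].
With r = 0.0468 m, L = 0.1799 m, θ = 32.2°: the bracketed kinematic factor |dx/dθ| = 0.030482 m.
ω = v/|dx/dθ| = 6.45/0.030482 = 211.6 rad/s.
N = 60ω/(2π) = 2020.6 rpm.

2020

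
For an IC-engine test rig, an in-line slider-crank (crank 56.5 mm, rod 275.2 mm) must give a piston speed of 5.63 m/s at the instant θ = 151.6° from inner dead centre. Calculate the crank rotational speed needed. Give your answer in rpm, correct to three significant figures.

For an in-line slider-crank, |v_piston| = rω|sinθ|·[1 + r cosθ/√(L² − r² sin²θ)].
With r = 0.0565 m, L = 0.2752 m, θ = 151.6°: the bracketed kinematic factor |dx/dθ| = 0.021996 m.
ω = v/|dx/dθ| = 5.63/0.021996 = 255.95 rad/s.
N = 60ω/(2π) = 2444.2 rpm.

2440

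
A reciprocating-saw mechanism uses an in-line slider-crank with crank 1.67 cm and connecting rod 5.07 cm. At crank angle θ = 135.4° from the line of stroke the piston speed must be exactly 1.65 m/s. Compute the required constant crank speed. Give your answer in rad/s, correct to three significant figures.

185

For an in-line slider-crank, |v_piston| = rω|sinθ|·[1 + r cosθ/√(L² − r² sin²θ)].
With r = 0.0167 m, L = 0.0507 m, θ = 135.4°: the bracketed kinematic factor |dx/dθ| = 0.0088992 m.
ω = v/|dx/dθ| = 1.65/0.0088992 = 185.41 rad/s.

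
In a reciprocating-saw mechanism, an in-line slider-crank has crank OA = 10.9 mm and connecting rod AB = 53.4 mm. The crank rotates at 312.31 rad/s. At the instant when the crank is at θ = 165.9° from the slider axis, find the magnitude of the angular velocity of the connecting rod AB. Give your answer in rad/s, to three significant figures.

61.9

ω = 312.3 rad/s
The rod makes angle φ with the slider axis where L sinφ = r sinθ; differentiating, L cosφ·φ̇ = r ω cosθ.
L cosφ = √(L² − r² sin²θ) = 0.053334 m.
|ω_rod| = r ω |cosθ| / √(L² − r² sin²θ) = 0.0109·312.3·0.96987/0.053334 = 61.905 rad/s.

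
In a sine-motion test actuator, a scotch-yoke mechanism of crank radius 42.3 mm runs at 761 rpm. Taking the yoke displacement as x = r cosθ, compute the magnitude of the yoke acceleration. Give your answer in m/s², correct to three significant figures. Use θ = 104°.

65.0

ω = 79.69 rad/s (from 761 rpm).
x = r cosθ ⇒ ẍ = −rω² cosθ (ω constant).
|a| = rω²|cosθ| = 0.0423·(79.69)²·|cos 104°| = 64.989 m/s².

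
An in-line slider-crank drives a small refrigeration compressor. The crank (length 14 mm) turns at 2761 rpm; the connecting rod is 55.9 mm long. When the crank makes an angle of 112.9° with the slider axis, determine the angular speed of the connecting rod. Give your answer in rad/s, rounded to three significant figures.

ω = 289.1 rad/s (converted from 2761 rpm).
The rod makes angle φ with the slider axis where L sinφ = r sinθ; differentiating, L cosφ·φ̇ = r ω cosθ.
L cosφ = √(L² − r² sin²θ) = 0.054392 m.
|ω_rod| = r ω |cosθ| / √(L² − r² sin²θ) = 0.014·289.1·0.38912/0.054392 = 28.959 rad/s.

29.0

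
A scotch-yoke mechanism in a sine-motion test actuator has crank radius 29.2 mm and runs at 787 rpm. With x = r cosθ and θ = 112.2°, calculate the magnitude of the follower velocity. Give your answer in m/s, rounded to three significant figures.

ω = 82.41 rad/s (from 787 rpm).
x = r cosθ ⇒ ẋ = −rω sinθ.
|v| = rω|sinθ| = 0.0292·82.41·|sin 112.2°| = 2.2281 m/s.

2.23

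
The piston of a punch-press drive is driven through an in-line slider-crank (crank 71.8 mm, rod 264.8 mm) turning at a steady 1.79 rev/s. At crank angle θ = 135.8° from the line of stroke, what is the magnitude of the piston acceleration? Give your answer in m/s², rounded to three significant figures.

ω = 2π·1.79 = 11.25 rad/s
x(θ) = r cosθ + √(L² − r² sin²θ); with ω constant, a = ω²·d²x/dθ².
d²x/dθ² = −r cosθ − r²(cos2θ)/√u − r⁴ sin²2θ/(4u^{3/2}),  u = L² − r² sin²θ = 0.0676134 m².
Substituting r = 0.0718 m, L = 0.2648 m, θ = 135.8°: d²x/dθ² = +0.050543 m.
a = ω²·d²x/dθ² = (11.25)²·(+0.050543) = +6.3933 m/s²;  |a| = 6.3933 m/s².

6.39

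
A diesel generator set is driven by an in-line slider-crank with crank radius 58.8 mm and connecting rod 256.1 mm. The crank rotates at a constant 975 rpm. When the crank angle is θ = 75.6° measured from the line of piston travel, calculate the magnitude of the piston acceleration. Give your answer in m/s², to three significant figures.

26.4

ω = 2π·975/60 = 102.1 rad/s
x(θ) = r cosθ + √(L² − r² sin²θ); with ω constant, a = ω²·d²x/dθ².
d²x/dθ² = −r cosθ − r²(cos2θ)/√u − r⁴ sin²2θ/(4u^{3/2}),  u = L² − r² sin²θ = 0.0623436 m².
Substituting r = 0.0588 m, L = 0.2561 m, θ = 75.6°: d²x/dθ² = -0.0025332 m.
a = ω²·d²x/dθ² = (102.1)²·(-0.0025332) = -26.408 m/s²;  |a| = 26.408 m/s².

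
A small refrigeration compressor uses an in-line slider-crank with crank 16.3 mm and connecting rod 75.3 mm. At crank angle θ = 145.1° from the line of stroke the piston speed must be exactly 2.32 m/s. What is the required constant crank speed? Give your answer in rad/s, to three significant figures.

303

For an in-line slider-crank, |v_piston| = rω|sinθ|·[1 + r cosθ/√(L² − r² sin²θ)].
With r = 0.0163 m, L = 0.0753 m, θ = 145.1°: the bracketed kinematic factor |dx/dθ| = 0.0076574 m.
ω = v/|dx/dθ| = 2.32/0.0076574 = 302.97 rad/s.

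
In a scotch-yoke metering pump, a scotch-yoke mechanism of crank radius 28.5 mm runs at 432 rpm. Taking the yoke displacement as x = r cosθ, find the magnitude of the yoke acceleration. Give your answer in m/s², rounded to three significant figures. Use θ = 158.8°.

54.4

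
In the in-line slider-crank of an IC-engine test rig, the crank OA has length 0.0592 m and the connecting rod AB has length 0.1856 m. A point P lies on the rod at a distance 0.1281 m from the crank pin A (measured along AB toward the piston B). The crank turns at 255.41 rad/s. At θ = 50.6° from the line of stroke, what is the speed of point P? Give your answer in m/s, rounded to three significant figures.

ω = 255.4 rad/s.  Crank-pin speed |V_A| = rω = 15.12 m/s, perpendicular to OA.
Rod angle: sinφ = −(r/L) sinθ ⇒ φ = -14.269°; ω_rod = −rω cosθ/√(L²−r²sin²θ) = -53.356 rad/s.
V_P = V_A + ω_rod × AP, with AP = 0.1281 m along the rod.
Components: V_Px = −rω sinθ − a·ω_rod·sinφ = -13.369 m/s;  V_Py = rω cosθ + a·ω_rod·cosφ = +2.9733 m/s.
|V_P| = √(V_Px² + V_Py²) = 13.695 m/s.

13.7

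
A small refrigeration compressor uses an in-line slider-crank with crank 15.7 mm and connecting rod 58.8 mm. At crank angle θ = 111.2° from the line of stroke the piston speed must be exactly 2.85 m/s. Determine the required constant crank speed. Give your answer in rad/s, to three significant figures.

For an in-line slider-crank, |v_piston| = rω|sinθ|·[1 + r cosθ/√(L² − r² sin²θ)].
With r = 0.0157 m, L = 0.0588 m, θ = 111.2°: the bracketed kinematic factor |dx/dθ| = 0.013178 m.
ω = v/|dx/dθ| = 2.85/0.013178 = 216.27 rad/s.

216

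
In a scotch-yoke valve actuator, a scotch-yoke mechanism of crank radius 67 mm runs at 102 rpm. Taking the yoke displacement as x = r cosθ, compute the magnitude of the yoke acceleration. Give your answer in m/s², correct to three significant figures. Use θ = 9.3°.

7.54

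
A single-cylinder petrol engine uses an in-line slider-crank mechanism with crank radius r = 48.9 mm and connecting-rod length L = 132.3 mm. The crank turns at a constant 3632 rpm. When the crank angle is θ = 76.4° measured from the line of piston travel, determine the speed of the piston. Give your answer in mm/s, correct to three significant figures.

ω = 2π·3632/60 = 380.3 rad/s
For an in-line slider-crank, x = r cosθ + √(L² − r² sin²θ), so v = −rω sinθ·[1 + r cosθ/√(L² − r² sin²θ)].
With r = 0.0489 m, L = 0.1323 m, θ = 76.4°: √(L² − r² sin²θ) = 0.12347 m.
v = −0.0489·380.3·0.97196·[1 + 0.0489·0.23514/0.12347] = -19.761 m/s.
|v| = 19.761 m/s = 19761 mm/s.

19800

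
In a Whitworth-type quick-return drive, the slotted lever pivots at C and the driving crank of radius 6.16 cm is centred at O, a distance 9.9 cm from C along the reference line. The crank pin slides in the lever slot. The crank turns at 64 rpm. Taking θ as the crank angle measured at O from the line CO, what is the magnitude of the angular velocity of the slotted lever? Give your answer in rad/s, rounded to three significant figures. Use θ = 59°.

2.34

ω = 6.702 rad/s (from 64 rpm).
Crank pin A relative to C: A = (d + r cosθ, r sinθ); lever angle φ = atan2(r sinθ, d + r cosθ).
Differentiating tanφ: φ̇ = rω(d cosθ + r)/(d² + r² + 2dr cosθ).
d² + r² + 2dr cosθ = |CA|² = 0.0198774 m²;  d cosθ + r = +0.11259 m.
|ω_lever| = |0.0616·6.702·+0.11259| / 0.0198774 = 2.3384 rad/s.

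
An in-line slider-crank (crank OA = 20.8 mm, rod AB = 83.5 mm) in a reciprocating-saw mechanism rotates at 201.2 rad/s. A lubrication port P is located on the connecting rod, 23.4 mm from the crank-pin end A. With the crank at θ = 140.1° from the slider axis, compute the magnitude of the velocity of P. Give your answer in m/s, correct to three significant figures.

3.43

ω = 201.2 rad/s.  Crank-pin speed |V_A| = rω = 4.185 m/s, perpendicular to OA.
Rod angle: sinφ = −(r/L) sinθ ⇒ φ = -9.194°; ω_rod = −rω cosθ/√(L²−r²sin²θ) = +38.95 rad/s.
V_P = V_A + ω_rod × AP, with AP = 0.0234 m along the rod.
Components: V_Px = −rω sinθ − a·ω_rod·sinφ = -2.5388 m/s;  V_Py = rω cosθ + a·ω_rod·cosφ = -2.3108 m/s.
|V_P| = √(V_Px² + V_Py²) = 3.433 m/s.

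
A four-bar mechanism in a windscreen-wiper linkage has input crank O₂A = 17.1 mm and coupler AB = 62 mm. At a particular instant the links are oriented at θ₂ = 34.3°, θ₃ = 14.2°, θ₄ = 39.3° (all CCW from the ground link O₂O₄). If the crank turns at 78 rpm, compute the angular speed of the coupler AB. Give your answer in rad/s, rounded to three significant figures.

ω₂ = 8.168 rad/s (from 78 rpm).
Differentiating the loop-closure r₂e^{iθ₂}+r₃e^{iθ₃}=r₁+r₄e^{iθ₄} gives r₂ω₂e^{iθ₂}+r₃ω₃e^{iθ₃}=r₄ω₄e^{iθ₄}.
Eliminating the other unknown: ω₃ = r₂ω₂ sin(θ₄−θ₂) / [r₃ sin(θ₃−θ₄)].
Numerator sine = +0.08716; denominator sine = -0.42420.
Result = 0.0171·8.168·(+0.08716) / (0.062·(-0.42420)) = -0.46286 rad/s; magnitude 0.46286 rad/s.

0.463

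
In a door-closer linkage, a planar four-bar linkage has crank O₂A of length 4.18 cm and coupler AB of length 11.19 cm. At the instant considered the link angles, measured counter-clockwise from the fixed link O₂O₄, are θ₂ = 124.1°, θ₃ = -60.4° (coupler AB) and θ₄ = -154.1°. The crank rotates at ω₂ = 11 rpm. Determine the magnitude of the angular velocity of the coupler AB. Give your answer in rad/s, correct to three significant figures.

0.427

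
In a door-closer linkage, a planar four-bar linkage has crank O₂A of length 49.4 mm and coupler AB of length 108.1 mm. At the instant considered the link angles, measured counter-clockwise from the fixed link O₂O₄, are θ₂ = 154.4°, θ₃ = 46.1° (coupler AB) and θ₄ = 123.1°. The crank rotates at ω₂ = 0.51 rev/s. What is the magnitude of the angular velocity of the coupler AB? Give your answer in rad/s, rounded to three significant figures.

0.781

ω₂ = 3.204 rad/s (from 0.51 rev/s).
Differentiating the loop-closure r₂e^{iθ₂}+r₃e^{iθ₃}=r₁+r₄e^{iθ₄} gives r₂ω₂e^{iθ₂}+r₃ω₃e^{iθ₃}=r₄ω₄e^{iθ₄}.
Eliminating the other unknown: ω₃ = r₂ω₂ sin(θ₄−θ₂) / [r₃ sin(θ₃−θ₄)].
Numerator sine = -0.51952; denominator sine = -0.97437.
Result = 0.0494·3.204·(-0.51952) / (0.1081·(-0.97437)) = +0.78078 rad/s; magnitude 0.78078 rad/s.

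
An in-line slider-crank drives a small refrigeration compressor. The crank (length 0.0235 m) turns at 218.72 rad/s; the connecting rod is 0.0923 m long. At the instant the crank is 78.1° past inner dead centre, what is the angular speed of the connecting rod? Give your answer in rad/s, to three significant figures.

11.9

ω = 218.7 rad/s
The rod makes angle φ with the slider axis where L sinφ = r sinθ; differentiating, L cosφ·φ̇ = r ω cosθ.
L cosφ = √(L² − r² sin²θ) = 0.08939 m.
|ω_rod| = r ω |cosθ| / √(L² − r² sin²θ) = 0.0235·218.7·0.20620/0.08939 = 11.857 rad/s.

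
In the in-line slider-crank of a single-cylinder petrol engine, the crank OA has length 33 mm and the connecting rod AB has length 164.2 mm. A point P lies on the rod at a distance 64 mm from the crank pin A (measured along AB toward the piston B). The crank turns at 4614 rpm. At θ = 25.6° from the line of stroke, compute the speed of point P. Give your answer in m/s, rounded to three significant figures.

11.5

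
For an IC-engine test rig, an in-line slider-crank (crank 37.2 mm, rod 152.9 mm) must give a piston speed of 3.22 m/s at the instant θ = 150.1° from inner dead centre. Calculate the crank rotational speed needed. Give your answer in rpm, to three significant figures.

For an in-line slider-crank, |v_piston| = rω|sinθ|·[1 + r cosθ/√(L² − r² sin²θ)].
With r = 0.0372 m, L = 0.1529 m, θ = 150.1°: the bracketed kinematic factor |dx/dθ| = 0.014604 m.
ω = v/|dx/dθ| = 3.22/0.014604 = 220.49 rad/s.
N = 60ω/(2π) = 2105.6 rpm.

2110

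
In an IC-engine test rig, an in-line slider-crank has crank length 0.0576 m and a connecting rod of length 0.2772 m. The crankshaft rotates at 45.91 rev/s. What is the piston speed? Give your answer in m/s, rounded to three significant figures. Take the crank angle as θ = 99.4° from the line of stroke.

15.8

ω = 2π·45.9 = 288.5 rad/s
For an in-line slider-crank, x = r cosθ + √(L² − r² sin²θ), so v = −rω sinθ·[1 + r cosθ/√(L² − r² sin²θ)].
With r = 0.0576 m, L = 0.2772 m, θ = 99.4°: √(L² − r² sin²θ) = 0.27131 m.
v = −0.0576·288.5·0.98657·[1 + 0.0576·-0.16333/0.27131] = -15.824 m/s.
|v| = 15.824 m/s.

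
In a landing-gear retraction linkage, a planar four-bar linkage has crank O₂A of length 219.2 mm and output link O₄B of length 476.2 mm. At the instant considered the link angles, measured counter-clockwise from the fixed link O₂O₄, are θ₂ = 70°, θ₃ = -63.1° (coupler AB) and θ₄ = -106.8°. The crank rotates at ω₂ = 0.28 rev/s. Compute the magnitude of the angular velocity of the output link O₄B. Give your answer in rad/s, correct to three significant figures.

0.856

ω₂ = 1.759 rad/s (from 0.28 rev/s).
Differentiating the loop-closure r₂e^{iθ₂}+r₃e^{iθ₃}=r₁+r₄e^{iθ₄} gives r₂ω₂e^{iθ₂}+r₃ω₃e^{iθ₃}=r₄ω₄e^{iθ₄}.
Eliminating the other unknown: ω₄ = r₂ω₂ sin(θ₂−θ₃) / [r₄ sin(θ₄−θ₃)].
Numerator sine = +0.73016; denominator sine = -0.69088.
Result = 0.2192·1.759·(+0.73016) / (0.4762·(-0.69088)) = -0.85586 rad/s; magnitude 0.85586 rad/s.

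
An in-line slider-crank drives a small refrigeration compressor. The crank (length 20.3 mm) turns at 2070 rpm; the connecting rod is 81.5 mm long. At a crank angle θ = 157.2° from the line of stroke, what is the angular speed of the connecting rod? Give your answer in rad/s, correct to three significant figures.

50.0

ω = 216.8 rad/s (converted from 2070 rpm).
The rod makes angle φ with the slider axis where L sinφ = r sinθ; differentiating, L cosφ·φ̇ = r ω cosθ.
L cosφ = √(L² − r² sin²θ) = 0.081119 m.
|ω_rod| = r ω |cosθ| / √(L² − r² sin²θ) = 0.0203·216.8·0.92186/0.081119 = 50.008 rad/s.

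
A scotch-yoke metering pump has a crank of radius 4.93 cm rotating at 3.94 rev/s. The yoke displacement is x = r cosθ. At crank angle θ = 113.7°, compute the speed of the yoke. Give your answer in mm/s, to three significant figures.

ω = 24.76 rad/s (from 3.94 rev/s).
x = r cosθ ⇒ ẋ = −rω sinθ.
|v| = rω|sinθ| = 0.0493·24.76·|sin 113.7°| = 1.1175 m/s = 1117.5 mm/s.

1120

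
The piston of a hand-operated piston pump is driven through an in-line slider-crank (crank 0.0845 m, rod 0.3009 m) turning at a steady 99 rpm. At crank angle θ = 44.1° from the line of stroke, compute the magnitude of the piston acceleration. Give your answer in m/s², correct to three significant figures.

6.66

ω = 2π·99/60 = 10.37 rad/s
x(θ) = r cosθ + √(L² − r² sin²θ); with ω constant, a = ω²·d²x/dθ².
d²x/dθ² = −r cosθ − r²(cos2θ)/√u − r⁴ sin²2θ/(4u^{3/2}),  u = L² − r² sin²θ = 0.0870828 m².
Substituting r = 0.0845 m, L = 0.3009 m, θ = 44.1°: d²x/dθ² = -0.061937 m.
a = ω²·d²x/dθ² = (10.37)²·(-0.061937) = -6.657 m/s²;  |a| = 6.657 m/s².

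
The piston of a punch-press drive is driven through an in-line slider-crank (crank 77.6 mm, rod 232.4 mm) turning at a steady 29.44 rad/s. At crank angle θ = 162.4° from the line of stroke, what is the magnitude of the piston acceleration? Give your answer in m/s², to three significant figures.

ω = 29.44 rad/s
x(θ) = r cosθ + √(L² − r² sin²θ); with ω constant, a = ω²·d²x/dθ².
d²x/dθ² = −r cosθ − r²(cos2θ)/√u − r⁴ sin²2θ/(4u^{3/2}),  u = L² − r² sin²θ = 0.0534592 m².
Substituting r = 0.0776 m, L = 0.2324 m, θ = 162.4°: d²x/dθ² = +0.052442 m.
a = ω²·d²x/dθ² = (29.44)²·(+0.052442) = +45.452 m/s²;  |a| = 45.452 m/s².

45.5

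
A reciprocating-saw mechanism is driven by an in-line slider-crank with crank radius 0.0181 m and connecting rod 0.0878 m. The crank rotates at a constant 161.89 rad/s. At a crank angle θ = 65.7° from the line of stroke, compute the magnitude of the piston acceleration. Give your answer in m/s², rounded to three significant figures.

ω = 161.9 rad/s
x(θ) = r cosθ + √(L² − r² sin²θ); with ω constant, a = ω²·d²x/dθ².
d²x/dθ² = −r cosθ − r²(cos2θ)/√u − r⁴ sin²2θ/(4u^{3/2}),  u = L² − r² sin²θ = 0.00743671 m².
Substituting r = 0.0181 m, L = 0.0878 m, θ = 65.7°: d²x/dθ² = -0.0049596 m.
a = ω²·d²x/dθ² = (161.9)²·(-0.0049596) = -129.98 m/s²;  |a| = 129.98 m/s².

130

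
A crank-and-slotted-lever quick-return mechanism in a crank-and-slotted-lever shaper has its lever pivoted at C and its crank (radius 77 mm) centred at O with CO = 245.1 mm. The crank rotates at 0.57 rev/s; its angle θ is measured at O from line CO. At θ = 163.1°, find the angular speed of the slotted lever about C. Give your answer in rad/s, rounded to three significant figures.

1.45

ω = 3.581 rad/s (from 0.57 rev/s).
Crank pin A relative to C: A = (d + r cosθ, r sinθ); lever angle φ = atan2(r sinθ, d + r cosθ).
Differentiating tanφ: φ̇ = rω(d cosθ + r)/(d² + r² + 2dr cosθ).
d² + r² + 2dr cosθ = |CA|² = 0.0298877 m²;  d cosθ + r = -0.15752 m.
|ω_lever| = |0.077·3.581·-0.15752| / 0.0298877 = 1.4534 rad/s.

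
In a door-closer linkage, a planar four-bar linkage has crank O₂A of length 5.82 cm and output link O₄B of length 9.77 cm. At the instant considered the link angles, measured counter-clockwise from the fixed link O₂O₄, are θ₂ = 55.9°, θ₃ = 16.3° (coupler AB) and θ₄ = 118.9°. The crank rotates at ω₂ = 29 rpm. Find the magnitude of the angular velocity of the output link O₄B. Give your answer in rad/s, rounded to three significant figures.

1.18

ω₂ = 3.037 rad/s (from 29 rpm).
Differentiating the loop-closure r₂e^{iθ₂}+r₃e^{iθ₃}=r₁+r₄e^{iθ₄} gives r₂ω₂e^{iθ₂}+r₃ω₃e^{iθ₃}=r₄ω₄e^{iθ₄}.
Eliminating the other unknown: ω₄ = r₂ω₂ sin(θ₂−θ₃) / [r₄ sin(θ₄−θ₃)].
Numerator sine = +0.63742; denominator sine = +0.97592.
Result = 0.0582·3.037·(+0.63742) / (0.0977·(+0.97592)) = +1.1816 rad/s; magnitude 1.1816 rad/s.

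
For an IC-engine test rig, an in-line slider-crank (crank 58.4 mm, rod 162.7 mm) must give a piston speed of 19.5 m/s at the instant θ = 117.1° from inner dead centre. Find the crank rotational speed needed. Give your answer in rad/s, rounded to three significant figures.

453

For an in-line slider-crank, |v_piston| = rω|sinθ|·[1 + r cosθ/√(L² − r² sin²θ)].
With r = 0.0584 m, L = 0.1627 m, θ = 117.1°: the bracketed kinematic factor |dx/dθ| = 0.043017 m.
ω = v/|dx/dθ| = 19.5/0.043017 = 453.31 rad/s.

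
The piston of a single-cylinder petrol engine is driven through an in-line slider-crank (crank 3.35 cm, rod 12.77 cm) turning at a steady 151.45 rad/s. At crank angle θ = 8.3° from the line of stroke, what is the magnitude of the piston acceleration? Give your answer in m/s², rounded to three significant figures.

ω = 151.4 rad/s
x(θ) = r cosθ + √(L² − r² sin²θ); with ω constant, a = ω²·d²x/dθ².
d²x/dθ² = −r cosθ − r²(cos2θ)/√u − r⁴ sin²2θ/(4u^{3/2}),  u = L² − r² sin²θ = 0.0162839 m².
Substituting r = 0.0335 m, L = 0.1277 m, θ = 8.3°: d²x/dθ² = -0.041589 m.
a = ω²·d²x/dθ² = (151.4)²·(-0.041589) = -953.94 m/s²;  |a| = 953.94 m/s².

954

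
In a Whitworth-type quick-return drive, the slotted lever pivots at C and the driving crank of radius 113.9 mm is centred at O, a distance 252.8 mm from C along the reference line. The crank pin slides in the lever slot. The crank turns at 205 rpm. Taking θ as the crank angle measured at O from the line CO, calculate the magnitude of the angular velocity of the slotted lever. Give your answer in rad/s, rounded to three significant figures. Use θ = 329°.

6.40

ω = 21.47 rad/s (from 205 rpm).
Crank pin A relative to C: A = (d + r cosθ, r sinθ); lever angle φ = atan2(r sinθ, d + r cosθ).
Differentiating tanφ: φ̇ = rω(d cosθ + r)/(d² + r² + 2dr cosθ).
d² + r² + 2dr cosθ = |CA|² = 0.126243 m²;  d cosθ + r = +0.33059 m.
|ω_lever| = |0.1139·21.47·+0.33059| / 0.126243 = 6.4031 rad/s.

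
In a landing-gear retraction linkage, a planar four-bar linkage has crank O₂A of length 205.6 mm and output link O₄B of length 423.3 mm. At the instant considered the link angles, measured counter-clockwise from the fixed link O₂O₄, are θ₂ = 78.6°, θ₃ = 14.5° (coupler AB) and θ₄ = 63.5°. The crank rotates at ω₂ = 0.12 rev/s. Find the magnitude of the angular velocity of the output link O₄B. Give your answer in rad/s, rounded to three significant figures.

0.437

ω₂ = 0.754 rad/s (from 0.12 rev/s).
Differentiating the loop-closure r₂e^{iθ₂}+r₃e^{iθ₃}=r₁+r₄e^{iθ₄} gives r₂ω₂e^{iθ₂}+r₃ω₃e^{iθ₃}=r₄ω₄e^{iθ₄}.
Eliminating the other unknown: ω₄ = r₂ω₂ sin(θ₂−θ₃) / [r₄ sin(θ₄−θ₃)].
Numerator sine = +0.89956; denominator sine = +0.75471.
Result = 0.2056·0.754·(+0.89956) / (0.4233·(+0.75471)) = +0.4365 rad/s; magnitude 0.4365 rad/s.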